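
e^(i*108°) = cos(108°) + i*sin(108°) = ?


cos(108°) = -0.3090
sin(108°) = 0.9511

e^(i*108°) = -0.3090 + 0.9511i


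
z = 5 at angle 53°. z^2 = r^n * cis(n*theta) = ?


r^2 = 5^2 = 25
n*theta = 2*53° = 106° = 106° (mod 360)
a = 25*cos(106°) = -6.8909
b = 25*sin(106°) = 24.0315

25 cis(106°) = -6.8909 + 24.0315i


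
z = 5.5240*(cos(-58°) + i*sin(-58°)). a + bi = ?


a = 5.5240*cos(-58°) = 5.5240*0.52992 = 2.9273
b = 5.5240*sin(-58°) = 5.5240*(-0.84805) = -4.6846

2.9273 - 4.6846i


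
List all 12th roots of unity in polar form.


The 12th roots of unity are cis(360k/12°) for k=0..11
Angle step = 360/12 = 30°
Primitive root: cis(30°)
Primitive root = 0.8660 + 0.5000i

12 roots at angles: 0°, 30°, 60°, 90°, 120°, 150°, 180°, 210°, 240°, 270°, 300°, 330°


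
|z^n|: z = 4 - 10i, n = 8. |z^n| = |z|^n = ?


|z| = sqrt(16+100) = sqrt(116) = 10.7703
|z^8| = |z|^8 = (sqrt(116))^8 = 116^4 = 181063936

|z^8| = 181063936


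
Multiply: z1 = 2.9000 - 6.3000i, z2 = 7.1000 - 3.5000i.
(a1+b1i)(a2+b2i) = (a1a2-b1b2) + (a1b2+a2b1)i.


Real = 2.9*7.1 - (-6.3)*(-3.5) = 20.59 - 22.05 = -1.46
Imag = 2.9*(-3.5) + 7.1*(-6.3) = -10.15 - (44.73) = -54.88

-1.4600 - 54.8800i


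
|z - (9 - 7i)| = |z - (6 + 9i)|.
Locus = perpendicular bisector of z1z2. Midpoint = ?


Equal distances means the locus is the perpendicular bisector of z1 and z2.
Midpoint = ((9+6)/2, (-7+9)/2) = (7.5000, 1.0000)

Perpendicular bisector through (7.5000, 1.0000)


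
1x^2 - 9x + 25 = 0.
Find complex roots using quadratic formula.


disc = (-9)^2 - 4*1*25 = 81 - 100 = -19
sqrt(|disc|) = sqrt(19) = 4.3589
Real part = 9/(2*1) = 4.5000
Imag part = 4.3589/(2*1) = 2.1794

4.5000 ± 2.1794i


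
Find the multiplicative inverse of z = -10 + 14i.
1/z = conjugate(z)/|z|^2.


|z|^2 = 100+196 = 296
1/z = (-10 - 14i)/296

1/z = -0.0338 - 0.0473i


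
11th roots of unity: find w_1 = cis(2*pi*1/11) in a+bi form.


Angle = 360*1/11 = 32.7273°
a = cos(32.7273°) = 0.8413
b = sin(32.7273°) = 0.5406

0.8413 + 0.5406i


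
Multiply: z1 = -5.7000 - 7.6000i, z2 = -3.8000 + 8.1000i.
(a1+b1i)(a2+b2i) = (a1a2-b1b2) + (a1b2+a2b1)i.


Real = -5.7*(-3.8) - (-7.6)*8.1 = 21.66 - (-61.56) = 83.22
Imag = -5.7*8.1 - (3.8)*(-7.6) = -46.17 + 28.88 = -17.29

83.2200 - 17.2900i


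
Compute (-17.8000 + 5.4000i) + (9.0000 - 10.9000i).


Real: -17.8 + 9 = -8.8
Imag: 5.4 - 10.9 = -5.5

-8.8000 - 5.5000i


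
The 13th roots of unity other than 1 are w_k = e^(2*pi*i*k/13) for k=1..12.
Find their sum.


With w = e^(2*pi*i/13), all 13 of the 13th roots of unity w^0 = 1, w, ..., w^(12) sum to 0: 1 + w + ... + w^(12) = (1 - w^13)/(1 - w) = 0 since w^13 = 1, w ≠ 1.
Removing the root 1: w + w^2 + ... + w^(12) = 0 - 1 = -1

Sum = -1


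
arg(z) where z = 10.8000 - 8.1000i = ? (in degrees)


Re = 10.8, Im = -8.1
arg = atan2(-8.1, 10.8) = -36.8699 degrees

arg(z) = -36.8699 degrees


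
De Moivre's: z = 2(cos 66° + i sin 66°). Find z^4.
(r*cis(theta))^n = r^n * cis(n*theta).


r^4 = 2^4 = 16
n*theta = 4*66° = 264° = 264° (mod 360)
a = 16*cos(264°) = -1.6725
b = 16*sin(264°) = -15.9124

16 cis(264°) = -1.6725 - 15.9124i


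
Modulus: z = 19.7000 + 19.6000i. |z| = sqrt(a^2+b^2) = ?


|z| = sqrt(19.7^2 + 19.6^2) = sqrt(388.09 + 384.16) = sqrt(772.25) = 27.7894

|z| = 27.7894


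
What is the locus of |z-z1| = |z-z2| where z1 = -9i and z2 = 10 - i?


Equal distances means the locus is the perpendicular bisector of z1 and z2.
Midpoint = ((0+10)/2, (-9+(-1))/2) = (5.0000, -5.0000)

Perpendicular bisector through (5.0000, -5.0000)


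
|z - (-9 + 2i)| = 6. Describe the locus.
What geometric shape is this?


|z - z0| = r is a circle with center z0 and radius r.
Center = (-9, 2), radius = 6

Circle with center (-9, 2) and radius 6


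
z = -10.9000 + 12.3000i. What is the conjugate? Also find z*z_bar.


z_bar = -10.9000 - 12.3000i
z*z_bar = (-10.9)^2 + 12.3^2 = 118.81 + 151.29 = 270.1

z_bar = -10.9000 - 12.3000i, z*z_bar = 270.1


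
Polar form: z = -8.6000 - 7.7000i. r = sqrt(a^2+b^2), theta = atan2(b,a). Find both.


r = sqrt(73.96+59.29) = sqrt(133.25) = 11.5434
theta = atan2(-7.7, -8.6) = -138.1604 degrees

r = 11.5434, theta = -138.1604 degrees


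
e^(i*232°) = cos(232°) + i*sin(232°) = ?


cos(232°) = -0.6157
sin(232°) = -0.7880

e^(i*232°) = -0.6157 - 0.7880i


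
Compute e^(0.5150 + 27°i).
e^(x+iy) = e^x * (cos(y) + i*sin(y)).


e^0.5150 = 1.6736
cos(27°) = 0.891
sin(27°) = 0.454
Real = 1.6736*0.891 = 1.4912
Imag = 1.6736*0.454 = 0.7598

1.4912 + 0.7598i


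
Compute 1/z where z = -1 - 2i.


|z|^2 = 1+4 = 5
1/z = (-1 + 2i)/5

1/z = -0.2000 + 0.4000i


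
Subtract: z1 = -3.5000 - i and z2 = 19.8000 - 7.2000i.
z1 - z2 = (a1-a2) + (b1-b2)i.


Real: -3.5 - 19.8 = -23.3
Imag: -1 + 7.2 = 6.2

-23.3000 + 6.2000i


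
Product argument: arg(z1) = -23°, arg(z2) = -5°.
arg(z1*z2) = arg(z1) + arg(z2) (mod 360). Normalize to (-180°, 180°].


arg(z1*z2) = -23° - 5° = -28°
Normalized to (-180°, 180°]: -28°

-28°


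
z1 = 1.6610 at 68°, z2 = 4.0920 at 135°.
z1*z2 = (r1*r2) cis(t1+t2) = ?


r = 1.6610 * 4.0920 = 6.7968
theta = 68° + 135° = 203° = 203° (mod 360)

6.7968 cis(203°)


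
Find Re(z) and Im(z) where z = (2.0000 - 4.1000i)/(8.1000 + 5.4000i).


Multiply by conjugate: (2.0000 - 4.1000i)(8.1000 - 5.4000i) / (8.1^2 + 5.4^2)
Numerator real = 2*8.1 - (4.1)*5.4 = -5.94
Numerator imag = -4.1*8.1 - 2*5.4 = -44.01
Denominator = 94.77
Re(z) = -5.94/94.77 = -0.0627
Im(z) = -44.01/94.77 = -0.4644

Re(z) = -0.0627, Im(z) = -0.4644


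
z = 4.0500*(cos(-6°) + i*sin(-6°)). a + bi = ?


a = 4.0500*cos(-6°) = 4.0500*0.99452 = 4.0278
b = 4.0500*sin(-6°) = 4.0500*(-0.10453) = -0.4233

4.0278 - 0.4233i


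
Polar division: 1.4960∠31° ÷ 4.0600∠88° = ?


r = 1.4960 / 4.0600 = 0.3685
theta = 31° - 88° = -57° = 303° (mod 360)

0.3685 cis(303°)


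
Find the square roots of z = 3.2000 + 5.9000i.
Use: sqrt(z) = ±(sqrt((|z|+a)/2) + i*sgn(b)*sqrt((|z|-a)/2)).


|z| = sqrt(10.24+34.81) = 6.7119
sqrt((|z|+a)/2) = sqrt((6.7119+3.2)/2) = sqrt(4.9560) = 2.2262
sqrt((|z|-a)/2) = sqrt((6.7119-3.2)/2) = sqrt(1.7560) = 1.3251

±(2.2262 + 1.3251i) i.e. 2.2262 + 1.3251i and -2.2262 - 1.3251i


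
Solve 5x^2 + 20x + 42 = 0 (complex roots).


disc = 20^2 - 4*5*42 = 400 - 840 = -440
sqrt(|disc|) = sqrt(440) = 20.9762
Real part = -20/(2*5) = -2.0000
Imag part = 20.9762/(2*5) = 2.0976

-2.0000 ± 2.0976i


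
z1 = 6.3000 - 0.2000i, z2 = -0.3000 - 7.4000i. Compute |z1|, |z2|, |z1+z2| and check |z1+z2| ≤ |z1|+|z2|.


|z1| = sqrt(6.3^2 + (-0.2)^2) = sqrt(39.73) = 6.3032
|z2| = sqrt((-0.3)^2 + (-7.4)^2) = sqrt(54.85) = 7.4061
z1+z2 = 6.0000 - 7.6000i
|z1+z2| = sqrt(93.76) = 9.6830
|z1|+|z2| = 6.3032 + 7.4061 = 13.7093

|z1+z2| = 9.6830 ≤ |z1|+|z2| = 13.7093 (verified)


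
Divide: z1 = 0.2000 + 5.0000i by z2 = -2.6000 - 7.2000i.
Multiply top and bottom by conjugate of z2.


Conjugate of z2 = -2.6000 + 7.2000i
Numerator: (0.2000 + 5.0000i)(-2.6000 + 7.2000i) = -36.5200 - 11.5600i
Denominator: (-2.6)^2 + (-7.2)^2 = 58.6
Result = (-36.5200 - 11.5600i)/58.6

-0.6232 - 0.1973i


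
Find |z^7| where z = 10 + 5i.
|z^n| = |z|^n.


|z| = sqrt(100+25) = sqrt(125) = 11.1803
|z^7| = |z|^7 = (sqrt(125))^7 = 125^3 * sqrt(125) = 1953125*sqrt(125)

|z^7| = 1953125*sqrt(125) ≈ 21836601.3428


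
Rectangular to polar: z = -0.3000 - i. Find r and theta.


r = sqrt(0.09+1) = sqrt(1.09) = 1.0440
theta = atan2(-1, -0.3) = -106.6992 degrees

r = 1.0440, theta = -106.6992 degrees


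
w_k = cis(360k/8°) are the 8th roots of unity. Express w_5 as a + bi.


Angle = 360*5/8 = 225°
a = cos(225°) = -0.7071
b = sin(225°) = -0.7071

-0.7071 - 0.7071i


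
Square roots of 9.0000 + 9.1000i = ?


|z| = sqrt(81+82.81) = 12.7988
sqrt((|z|+a)/2) = sqrt((12.7988+9)/2) = sqrt(10.8994) = 3.3014
sqrt((|z|-a)/2) = sqrt((12.7988-9)/2) = sqrt(1.8994) = 1.3782

±(3.3014 + 1.3782i) i.e. 3.3014 + 1.3782i and -3.3014 - 1.3782i


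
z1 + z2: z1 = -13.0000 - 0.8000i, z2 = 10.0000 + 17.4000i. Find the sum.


Real: -13 + 10 = -3
Imag: -0.8 + 17.4 = 16.6

-3.0000 + 16.6000i


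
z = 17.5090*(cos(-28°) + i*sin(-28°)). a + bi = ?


a = 17.5090*cos(-28°) = 17.5090*0.882948 = 15.4595
b = 17.5090*sin(-28°) = 17.5090*(-0.46947) = -8.2200

15.4595 - 8.2200i


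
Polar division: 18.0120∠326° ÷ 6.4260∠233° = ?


r = 18.0120 / 6.4260 = 2.8030
theta = 326° - 233° = 93° = 93° (mod 360)

2.8030 cis(93°)


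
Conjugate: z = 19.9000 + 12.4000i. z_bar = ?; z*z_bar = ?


z_bar = 19.9000 - 12.4000i
z*z_bar = 19.9^2 + 12.4^2 = 396.01 + 153.76 = 549.77

z_bar = 19.9000 - 12.4000i, z*z_bar = 549.77


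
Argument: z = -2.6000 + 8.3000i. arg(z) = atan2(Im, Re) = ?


Re = -2.6, Im = 8.3
arg = atan2(8.3, -2.6) = 107.3933 degrees

arg(z) = 107.3933 degrees


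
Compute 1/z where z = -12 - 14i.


|z|^2 = 144+196 = 340
1/z = (-12 + 14i)/340

1/z = -0.0353 + 0.0412i


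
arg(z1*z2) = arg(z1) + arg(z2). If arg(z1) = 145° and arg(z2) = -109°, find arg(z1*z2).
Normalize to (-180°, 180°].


arg(z1*z2) = 145° - 109° = 36°
Normalized to (-180°, 180°]: 36°

36°


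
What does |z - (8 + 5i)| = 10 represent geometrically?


|z - z0| = r is a circle with center z0 and radius r.
Center = (8, 5), radius = 10

Circle with center (8, 5) and radius 10


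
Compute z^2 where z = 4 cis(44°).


r^2 = 4^2 = 16
n*theta = 2*44° = 88° = 88° (mod 360)
a = 16*cos(88°) = 0.5584
b = 16*sin(88°) = 15.9903

16 cis(88°) = 0.5584 + 15.9903i


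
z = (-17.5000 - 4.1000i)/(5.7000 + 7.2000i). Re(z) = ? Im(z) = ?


Multiply by conjugate: (-17.5000 - 4.1000i)(5.7000 - 7.2000i) / (5.7^2 + 7.2^2)
Numerator real = -17.5*5.7 - (4.1)*7.2 = -129.27
Numerator imag = -4.1*5.7 - (-17.5)*7.2 = 102.63
Denominator = 84.33
Re(z) = -129.27/84.33 = -1.5329
Im(z) = 102.63/84.33 = 1.2170

Re(z) = -1.5329, Im(z) = 1.2170


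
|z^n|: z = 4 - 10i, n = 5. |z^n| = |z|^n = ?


|z| = sqrt(16+100) = sqrt(116) = 10.7703
|z^5| = |z|^5 = (sqrt(116))^5 = 116^2 * sqrt(116) = 13456*sqrt(116)

|z^5| = 13456*sqrt(116) ≈ 144925.5553


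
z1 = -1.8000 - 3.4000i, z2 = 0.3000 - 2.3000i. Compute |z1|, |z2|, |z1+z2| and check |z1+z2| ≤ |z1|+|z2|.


|z1| = sqrt((-1.8)^2 + (-3.4)^2) = sqrt(14.8) = 3.8471
|z2| = sqrt(0.3^2 + (-2.3)^2) = sqrt(5.38) = 2.3195
z1+z2 = -1.5000 - 5.7000i
|z1+z2| = sqrt(34.74) = 5.8941
|z1|+|z2| = 3.8471 + 2.3195 = 6.1666

|z1+z2| = 5.8941 ≤ |z1|+|z2| = 6.1666 (verified)


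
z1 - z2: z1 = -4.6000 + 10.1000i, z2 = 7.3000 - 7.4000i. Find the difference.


Real: -4.6 - 7.3 = -11.9
Imag: 10.1 + 7.4 = 17.5

-11.9000 + 17.5000i


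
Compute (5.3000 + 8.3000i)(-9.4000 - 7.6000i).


Real = 5.3*(-9.4) - 8.3*(-7.6) = -49.82 - (-63.08) = 13.26
Imag = 5.3*(-7.6) - (9.4)*8.3 = -40.28 - (78.02) = -118.3

13.2600 - 118.3000i


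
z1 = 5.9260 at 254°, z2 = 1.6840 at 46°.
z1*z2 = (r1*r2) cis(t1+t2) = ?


r = 5.9260 * 1.6840 = 9.9794
theta = 254° + 46° = 300° = 300° (mod 360)

9.9794 cis(300°)


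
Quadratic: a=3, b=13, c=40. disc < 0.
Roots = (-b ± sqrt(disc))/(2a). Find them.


disc = 13^2 - 4*3*40 = 169 - 480 = -311
sqrt(|disc|) = sqrt(311) = 17.6352
Real part = -13/(2*3) = -2.1667
Imag part = 17.6352/(2*3) = 2.9392

-2.1667 ± 2.9392i


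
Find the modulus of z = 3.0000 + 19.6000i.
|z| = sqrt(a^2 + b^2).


|z| = sqrt(3^2 + 19.6^2) = sqrt(9 + 384.16) = sqrt(393.16) = 19.8283

|z| = 19.8283


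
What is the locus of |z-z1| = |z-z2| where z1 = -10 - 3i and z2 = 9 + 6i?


Equal distances means the locus is the perpendicular bisector of z1 and z2.
Midpoint = ((-10+9)/2, (-3+6)/2) = (-0.5000, 1.5000)

Perpendicular bisector through (-0.5000, 1.5000)


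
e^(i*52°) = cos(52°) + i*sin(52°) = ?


cos(52°) = 0.6157
sin(52°) = 0.7880

e^(i*52°) = 0.6157 + 0.7880i


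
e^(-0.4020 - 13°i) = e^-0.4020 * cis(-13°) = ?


e^-0.4020 = 0.66898
cos(-13°) = 0.97437
sin(-13°) = -0.225
Real = 0.66898*0.97437 = 0.6518
Imag = 0.66898*(-0.225) = -0.1505

0.6518 - 0.1505i


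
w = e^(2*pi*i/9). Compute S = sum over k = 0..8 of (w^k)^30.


The roots are w_k = w^k with w = e^(2*pi*i/9), and (w^k)^30 = (w^30)^k.
So S = 1 + u + u^2 + ... + u^(8) with u = w^30.
30 = 3*9 + 3, so 30 is not a multiple of 9: u = (w^9)^3 * w^3 = w^3 ≠ 1 (w is a primitive 9th root), while u^9 = (w^9)^30 = 1.
Geometric series: S = (1 - u^9)/(1 - u) = (1 - 1)/(1 - u) = 0

S = 0


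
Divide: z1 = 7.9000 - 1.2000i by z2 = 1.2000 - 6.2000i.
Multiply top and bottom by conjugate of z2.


Conjugate of z2 = 1.2000 + 6.2000i
Numerator: (7.9000 - 1.2000i)(1.2000 + 6.2000i) = 16.9200 + 47.5400i
Denominator: 1.2^2 + (-6.2)^2 = 39.88
Result = (16.9200 + 47.5400i)/39.88

0.4243 + 1.1921i


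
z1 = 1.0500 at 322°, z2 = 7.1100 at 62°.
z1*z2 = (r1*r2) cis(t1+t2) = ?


r = 1.0500 * 7.1100 = 7.4655
theta = 322° + 62° = 384° = 24° (mod 360)

7.4655 cis(24°)


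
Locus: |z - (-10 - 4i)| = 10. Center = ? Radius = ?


|z - z0| = r is a circle with center z0 and radius r.
Center = (-10, -4), radius = 10

Circle with center (-10, -4) and radius 10


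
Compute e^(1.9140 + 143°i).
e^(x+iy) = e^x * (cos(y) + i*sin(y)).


e^1.9140 = 6.7802
cos(143°) = -0.79864
sin(143°) = 0.601815
Real = 6.7802*(-0.79864) = -5.4149
Imag = 6.7802*0.601815 = 4.0804

-5.4149 + 4.0804i


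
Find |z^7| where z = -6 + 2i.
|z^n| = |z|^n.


|z| = sqrt(36+4) = sqrt(40) = 6.3246
|z^7| = |z|^7 = (sqrt(40))^7 = 40^3 * sqrt(40) = 64000*sqrt(40)

|z^7| = 64000*sqrt(40) ≈ 404771.5405


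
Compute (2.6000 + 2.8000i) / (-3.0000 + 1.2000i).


Conjugate of z2 = -3.0000 - 1.2000i
Numerator: (2.6000 + 2.8000i)(-3.0000 - 1.2000i) = -4.4400 - 11.5200i
Denominator: (-3)^2 + 1.2^2 = 10.44
Result = (-4.4400 - 11.5200i)/10.44

-0.4253 - 1.1034i


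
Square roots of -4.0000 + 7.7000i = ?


|z| = sqrt(16+59.29) = 8.6770
sqrt((|z|+a)/2) = sqrt((8.6770+(-4))/2) = sqrt(2.3385) = 1.5292
sqrt((|z|-a)/2) = sqrt((8.6770-(-4))/2) = sqrt(6.3385) = 2.5176

±(1.5292 + 2.5176i) i.e. 1.5292 + 2.5176i and -1.5292 - 2.5176i


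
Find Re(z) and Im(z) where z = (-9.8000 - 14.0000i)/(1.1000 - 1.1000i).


Multiply by conjugate: (-9.8000 - 14.0000i)(1.1000 + 1.1000i) / (1.1^2 + (-1.1)^2)
Numerator real = -9.8*1.1 - (14)*(-1.1) = 4.62
Numerator imag = -14*1.1 - (-9.8)*(-1.1) = -26.18
Denominator = 2.42
Re(z) = 4.62/2.42 = 1.9091
Im(z) = -26.18/2.42 = -10.8182

Re(z) = 1.9091, Im(z) = -10.8182


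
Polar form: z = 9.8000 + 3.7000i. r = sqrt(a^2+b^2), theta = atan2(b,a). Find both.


r = sqrt(96.04+13.69) = sqrt(109.73) = 10.4752
theta = atan2(3.7, 9.8) = 20.6841 degrees

r = 10.4752, theta = 20.6841 degrees


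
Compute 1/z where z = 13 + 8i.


|z|^2 = 169+64 = 233
1/z = (13 - 8i)/233

1/z = 0.0558 - 0.0343i


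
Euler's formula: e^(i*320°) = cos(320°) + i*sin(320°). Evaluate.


cos(320°) = 0.7660
sin(320°) = -0.6428

e^(i*320°) = 0.7660 - 0.6428i


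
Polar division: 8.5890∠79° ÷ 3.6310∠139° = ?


r = 8.5890 / 3.6310 = 2.3655
theta = 79° - 139° = -60° = 300° (mod 360)

2.3655 cis(300°)


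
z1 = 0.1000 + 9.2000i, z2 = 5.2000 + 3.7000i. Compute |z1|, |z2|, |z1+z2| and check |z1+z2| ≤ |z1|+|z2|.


|z1| = sqrt(0.1^2 + 9.2^2) = sqrt(84.65) = 9.2005
|z2| = sqrt(5.2^2 + 3.7^2) = sqrt(40.73) = 6.3820
z1+z2 = 5.3000 + 12.9000i
|z1+z2| = sqrt(194.5) = 13.9463
|z1|+|z2| = 9.2005 + 6.3820 = 15.5825

|z1+z2| = 13.9463 ≤ |z1|+|z2| = 15.5825 (verified)


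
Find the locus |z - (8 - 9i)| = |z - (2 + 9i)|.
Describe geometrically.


Equal distances means the locus is the perpendicular bisector of z1 and z2.
Midpoint = ((8+2)/2, (-9+9)/2) = (5.0000, 0)

Perpendicular bisector through (5.0000, 0)


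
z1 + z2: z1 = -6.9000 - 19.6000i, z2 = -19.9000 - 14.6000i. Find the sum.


Real: -6.9 - 19.9 = -26.8
Imag: -19.6 - 14.6 = -34.2

-26.8000 - 34.2000i


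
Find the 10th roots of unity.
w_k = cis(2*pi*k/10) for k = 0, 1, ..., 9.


The 10th roots of unity are cis(360k/10°) for k=0..9
Angle step = 360/10 = 36°
Primitive root: cis(36°)
Primitive root = 0.8090 + 0.5878i

10 roots at angles: 0°, 36°, 72°, 108°, 144°, 180°, 216°, 252°, 288°, 324°


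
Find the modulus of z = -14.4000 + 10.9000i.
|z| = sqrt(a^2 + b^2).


|z| = sqrt((-14.4)^2 + 10.9^2) = sqrt(207.36 + 118.81) = sqrt(326.17) = 18.0602

|z| = 18.0602


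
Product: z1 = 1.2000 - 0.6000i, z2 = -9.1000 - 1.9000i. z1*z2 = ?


Real = 1.2*(-9.1) - (-0.6)*(-1.9) = -10.92 - 1.14 = -12.06
Imag = 1.2*(-1.9) - (9.1)*(-0.6) = -2.28 + 5.46 = 3.18

-12.0600 + 3.1800i


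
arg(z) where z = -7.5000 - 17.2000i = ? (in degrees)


Re = -7.5, Im = -17.2
arg = atan2(-17.2, -7.5) = -113.5594 degrees

arg(z) = -113.5594 degrees


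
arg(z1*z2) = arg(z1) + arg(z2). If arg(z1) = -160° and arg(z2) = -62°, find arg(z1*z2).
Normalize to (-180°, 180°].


arg(z1*z2) = -160° - 62° = -222°
Normalized to (-180°, 180°]: 138°

138°


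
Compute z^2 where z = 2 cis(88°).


r^2 = 2^2 = 4
n*theta = 2*88° = 176° = 176° (mod 360)
a = 4*cos(176°) = -3.9903
b = 4*sin(176°) = 0.2790

4 cis(176°) = -3.9903 + 0.2790i


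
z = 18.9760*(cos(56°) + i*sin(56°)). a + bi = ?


a = 18.9760*cos(56°) = 18.9760*0.55919 = 10.6112
b = 18.9760*sin(56°) = 18.9760*0.829038 = 15.7318

10.6112 + 15.7318i


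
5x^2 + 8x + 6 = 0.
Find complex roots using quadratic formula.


disc = 8^2 - 4*5*6 = 64 - 120 = -56
sqrt(|disc|) = sqrt(56) = 7.4833
Real part = -8/(2*5) = -0.8000
Imag part = 7.4833/(2*5) = 0.7483

-0.8000 ± 0.7483i


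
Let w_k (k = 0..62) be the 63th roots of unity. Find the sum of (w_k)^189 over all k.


The roots are w_k = w^k with w = e^(2*pi*i/63), and (w^k)^189 = (w^189)^k.
So S = 1 + u + u^2 + ... + u^(62) with u = w^189.
189 = 3*63 + 0, so 189 is a multiple of 63 and u = (w^63)^3 = 1.
Every one of the 63 terms equals 1: S = 63

S = 63


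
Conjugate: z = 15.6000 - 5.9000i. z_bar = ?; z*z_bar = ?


z_bar = 15.6000 + 5.9000i
z*z_bar = 15.6^2 + (-5.9)^2 = 243.36 + 34.81 = 278.17

z_bar = 15.6000 + 5.9000i, z*z_bar = 278.17


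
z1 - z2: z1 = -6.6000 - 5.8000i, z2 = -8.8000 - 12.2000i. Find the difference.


Real: -6.6 + 8.8 = 2.2
Imag: -5.8 + 12.2 = 6.4

2.2000 + 6.4000i


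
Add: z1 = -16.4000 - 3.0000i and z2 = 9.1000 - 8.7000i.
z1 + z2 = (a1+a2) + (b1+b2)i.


Real: -16.4 + 9.1 = -7.3
Imag: -3 - 8.7 = -11.7

-7.3000 - 11.7000i


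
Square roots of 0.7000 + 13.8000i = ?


|z| = sqrt(0.49+190.44) = 13.8177
sqrt((|z|+a)/2) = sqrt((13.8177+0.7)/2) = sqrt(7.2589) = 2.6942
sqrt((|z|-a)/2) = sqrt((13.8177-0.7)/2) = sqrt(6.5589) = 2.5610

±(2.6942 + 2.5610i) i.e. 2.6942 + 2.5610i and -2.6942 - 2.5610i


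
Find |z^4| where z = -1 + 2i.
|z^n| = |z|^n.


|z| = sqrt(1+4) = sqrt(5) = 2.2361
|z^4| = |z|^4 = (sqrt(5))^4 = 5^2 = 25

|z^4| = 25


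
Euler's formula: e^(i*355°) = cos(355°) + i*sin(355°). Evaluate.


cos(355°) = 0.9962
sin(355°) = -0.0872

e^(i*355°) = 0.9962 - 0.0872i


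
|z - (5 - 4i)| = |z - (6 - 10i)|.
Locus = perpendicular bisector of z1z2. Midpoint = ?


Equal distances means the locus is the perpendicular bisector of z1 and z2.
Midpoint = ((5+6)/2, (-4+(-10))/2) = (5.5000, -7.0000)

Perpendicular bisector through (5.5000, -7.0000)


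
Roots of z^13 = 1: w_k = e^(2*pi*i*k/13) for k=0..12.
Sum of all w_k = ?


The sum of all 13th roots of unity is 0.
Geometric series: (1 - w^13)/(1 - w) = (1-1)/(1-w) = 0 since w^13 = 1, w ≠ 1.
Alternatively: coefficient of z^12 in z^13 - 1 is 0.

0


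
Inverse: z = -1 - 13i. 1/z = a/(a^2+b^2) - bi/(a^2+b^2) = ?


|z|^2 = 1+169 = 170
1/z = (-1 + 13i)/170

1/z = -0.0059 + 0.0765i


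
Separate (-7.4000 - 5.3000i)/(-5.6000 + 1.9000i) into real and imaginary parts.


Multiply by conjugate: (-7.4000 - 5.3000i)(-5.6000 - 1.9000i) / ((-5.6)^2 + 1.9^2)
Numerator real = -7.4*(-5.6) - (5.3)*1.9 = 31.37
Numerator imag = -5.3*(-5.6) - (-7.4)*1.9 = 43.74
Denominator = 34.97
Re(z) = 31.37/34.97 = 0.8971
Im(z) = 43.74/34.97 = 1.2508

Re(z) = 0.8971, Im(z) = 1.2508


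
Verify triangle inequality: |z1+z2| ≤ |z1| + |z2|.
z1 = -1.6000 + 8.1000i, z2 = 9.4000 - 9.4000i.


|z1| = sqrt((-1.6)^2 + 8.1^2) = sqrt(68.17) = 8.2565
|z2| = sqrt(9.4^2 + (-9.4)^2) = sqrt(176.72) = 13.2936
z1+z2 = 7.8000 - 1.3000i
|z1+z2| = sqrt(62.53) = 7.9076
|z1|+|z2| = 8.2565 + 13.2936 = 21.5501

|z1+z2| = 7.9076 ≤ |z1|+|z2| = 21.5501 (verified)


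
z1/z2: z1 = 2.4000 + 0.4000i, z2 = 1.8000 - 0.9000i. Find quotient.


Conjugate of z2 = 1.8000 + 0.9000i
Numerator: (2.4000 + 0.4000i)(1.8000 + 0.9000i) = 3.9600 + 2.8800i
Denominator: 1.8^2 + (-0.9)^2 = 4.05
Result = (3.9600 + 2.8800i)/4.05

0.9778 + 0.7111i


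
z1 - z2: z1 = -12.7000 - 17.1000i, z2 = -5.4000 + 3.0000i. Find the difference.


Real: -12.7 + 5.4 = -7.3
Imag: -17.1 - 3 = -20.1

-7.3000 - 20.1000i


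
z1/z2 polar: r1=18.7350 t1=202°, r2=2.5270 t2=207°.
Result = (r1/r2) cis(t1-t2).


r = 18.7350 / 2.5270 = 7.4139
theta = 202° - 207° = -5° = 355° (mod 360)

7.4139 cis(355°)


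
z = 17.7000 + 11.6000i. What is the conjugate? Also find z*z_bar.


z_bar = 17.7000 - 11.6000i
z*z_bar = 17.7^2 + 11.6^2 = 313.29 + 134.56 = 447.85

z_bar = 17.7000 - 11.6000i, z*z_bar = 447.85


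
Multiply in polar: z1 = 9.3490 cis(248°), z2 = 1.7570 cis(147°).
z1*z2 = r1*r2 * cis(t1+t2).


r = 9.3490 * 1.7570 = 16.4262
theta = 248° + 147° = 395° = 35° (mod 360)

16.4262 cis(35°)


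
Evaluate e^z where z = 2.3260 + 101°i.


e^2.3260 = 10.2369
cos(101°) = -0.19081
sin(101°) = 0.98163
Real = 10.2369*(-0.19081) = -1.9533
Imag = 10.2369*0.98163 = 10.0488

-1.9533 + 10.0488i


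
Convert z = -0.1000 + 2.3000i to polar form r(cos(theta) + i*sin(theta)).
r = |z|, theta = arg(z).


r = sqrt(0.01+5.29) = sqrt(5.3) = 2.3022
theta = atan2(2.3, -0.1) = 92.4896 degrees

r = 2.3022, theta = 92.4896 degrees


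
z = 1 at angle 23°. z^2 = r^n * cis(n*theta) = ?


r^2 = 1^2 = 1
n*theta = 2*23° = 46° = 46° (mod 360)
a = 1*cos(46°) = 0.6947
b = 1*sin(46°) = 0.7193

1 cis(46°) = 0.6947 + 0.7193i


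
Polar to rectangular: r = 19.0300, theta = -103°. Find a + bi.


a = 19.0300*cos(-103°) = 19.0300*(-0.22495) = -4.2808
b = 19.0300*sin(-103°) = 19.0300*(-0.97437) = -18.5423

-4.2808 - 18.5423i


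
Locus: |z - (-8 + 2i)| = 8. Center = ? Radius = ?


|z - z0| = r is a circle with center z0 and radius r.
Center = (-8, 2), radius = 8

Circle with center (-8, 2) and radius 8


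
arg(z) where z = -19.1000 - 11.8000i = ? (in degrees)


Re = -19.1, Im = -11.8
arg = atan2(-11.8, -19.1) = -148.2922 degrees

arg(z) = -148.2922 degrees


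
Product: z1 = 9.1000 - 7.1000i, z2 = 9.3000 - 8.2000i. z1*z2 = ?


Real = 9.1*9.3 - (-7.1)*(-8.2) = 84.63 - 58.22 = 26.41
Imag = 9.1*(-8.2) + 9.3*(-7.1) = -74.62 - (66.03) = -140.65

26.4100 - 140.6500i


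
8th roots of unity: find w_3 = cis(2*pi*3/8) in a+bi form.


Angle = 360*3/8 = 135°
a = cos(135°) = -0.7071
b = sin(135°) = 0.7071

-0.7071 + 0.7071i


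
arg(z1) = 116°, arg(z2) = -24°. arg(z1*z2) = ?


arg(z1*z2) = 116° - 24° = 92°
Normalized to (-180°, 180°]: 92°

92°


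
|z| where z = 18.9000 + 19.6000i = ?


|z| = sqrt(18.9^2 + 19.6^2) = sqrt(357.21 + 384.16) = sqrt(741.37) = 27.2281

|z| = 27.2281


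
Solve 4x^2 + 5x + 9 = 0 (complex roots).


disc = 5^2 - 4*4*9 = 25 - 144 = -119
sqrt(|disc|) = sqrt(119) = 10.9087
Real part = -5/(2*4) = -0.6250
Imag part = 10.9087/(2*4) = 1.3636

-0.6250 ± 1.3636i


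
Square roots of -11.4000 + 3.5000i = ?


|z| = sqrt(129.96+12.25) = 11.9252
sqrt((|z|+a)/2) = sqrt((11.9252+(-11.4))/2) = sqrt(0.2626) = 0.5124
sqrt((|z|-a)/2) = sqrt((11.9252-(-11.4))/2) = sqrt(11.6626) = 3.4151

±(0.5124 + 3.4151i) i.e. 0.5124 + 3.4151i and -0.5124 - 3.4151i


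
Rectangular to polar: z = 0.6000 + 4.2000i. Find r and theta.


r = sqrt(0.36+17.64) = sqrt(18) = 4.2426
theta = atan2(4.2, 0.6) = 81.8699 degrees

r = 4.2426, theta = 81.8699 degrees


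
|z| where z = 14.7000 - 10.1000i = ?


|z| = sqrt(14.7^2 + (-10.1)^2) = sqrt(216.09 + 102.01) = sqrt(318.1) = 17.8354

|z| = 17.8354


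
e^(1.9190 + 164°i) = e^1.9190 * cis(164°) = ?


e^1.9190 = 6.81414
cos(164°) = -0.96126
sin(164°) = 0.27564
Real = 6.81414*(-0.96126) = -6.5502
Imag = 6.81414*0.27564 = 1.8782

-6.5502 + 1.8782i


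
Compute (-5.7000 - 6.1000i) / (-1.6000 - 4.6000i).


Conjugate of z2 = -1.6000 + 4.6000i
Numerator: (-5.7000 - 6.1000i)(-1.6000 + 4.6000i) = 37.1800 - 16.4600i
Denominator: (-1.6)^2 + (-4.6)^2 = 23.72
Result = (37.1800 - 16.4600i)/23.72

1.5675 - 0.6939i


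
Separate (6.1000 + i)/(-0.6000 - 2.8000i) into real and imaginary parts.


Multiply by conjugate: (6.1000 + i)(-0.6000 + 2.8000i) / ((-0.6)^2 + (-2.8)^2)
Numerator real = 6.1*(-0.6) + 1*(-2.8) = -6.46
Numerator imag = 1*(-0.6) - 6.1*(-2.8) = 16.48
Denominator = 8.2
Re(z) = -6.46/8.2 = -0.7878
Im(z) = 16.48/8.2 = 2.0098

Re(z) = -0.7878, Im(z) = 2.0098


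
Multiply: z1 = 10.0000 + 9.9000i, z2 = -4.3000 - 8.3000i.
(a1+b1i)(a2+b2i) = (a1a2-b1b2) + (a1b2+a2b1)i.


Real = 10*(-4.3) - 9.9*(-8.3) = -43 - (-82.17) = 39.17
Imag = 10*(-8.3) - (4.3)*9.9 = -83 - (42.57) = -125.57

39.1700 - 125.5700i


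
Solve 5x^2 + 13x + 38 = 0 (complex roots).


disc = 13^2 - 4*5*38 = 169 - 760 = -591
sqrt(|disc|) = sqrt(591) = 24.3105
Real part = -13/(2*5) = -1.3000
Imag part = 24.3105/(2*5) = 2.4310

-1.3000 ± 2.4310i


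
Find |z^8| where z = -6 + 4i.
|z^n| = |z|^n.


|z| = sqrt(36+16) = sqrt(52) = 7.2111
|z^8| = |z|^8 = (sqrt(52))^8 = 52^4 = 7311616

|z^8| = 7311616


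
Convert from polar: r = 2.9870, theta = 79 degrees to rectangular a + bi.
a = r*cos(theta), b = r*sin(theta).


a = 2.9870*cos(79°) = 2.9870*0.1908 = 0.5699
b = 2.9870*sin(79°) = 2.9870*0.98163 = 2.9321

0.5699 + 2.9321i


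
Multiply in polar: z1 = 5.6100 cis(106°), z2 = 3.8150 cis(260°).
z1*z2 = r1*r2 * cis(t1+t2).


r = 5.6100 * 3.8150 = 21.4022
theta = 106° + 260° = 366° = 6° (mod 360)

21.4022 cis(6°)


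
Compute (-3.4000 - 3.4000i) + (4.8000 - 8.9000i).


Real: -3.4 + 4.8 = 1.4
Imag: -3.4 - 8.9 = -12.3

1.4000 - 12.3000i


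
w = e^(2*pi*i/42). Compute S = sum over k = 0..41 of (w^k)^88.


The roots are w_k = w^k with w = e^(2*pi*i/42), and (w^k)^88 = (w^88)^k.
So S = 1 + u + u^2 + ... + u^(41) with u = w^88.
88 = 2*42 + 4, so 88 is not a multiple of 42: u = (w^42)^2 * w^4 = w^4 ≠ 1 (w is a primitive 42th root), while u^42 = (w^42)^88 = 1.
Geometric series: S = (1 - u^42)/(1 - u) = (1 - 1)/(1 - u) = 0

S = 0


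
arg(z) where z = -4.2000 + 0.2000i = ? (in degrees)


Re = -4.2, Im = 0.2
arg = atan2(0.2, -4.2) = 177.2737 degrees

arg(z) = 177.2737 degrees


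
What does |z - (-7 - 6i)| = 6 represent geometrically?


|z - z0| = r is a circle with center z0 and radius r.
Center = (-7, -6), radius = 6

Circle with center (-7, -6) and radius 6


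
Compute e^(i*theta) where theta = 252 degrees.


cos(252°) = -0.3090
sin(252°) = -0.9511

e^(i*252°) = -0.3090 - 0.9511i


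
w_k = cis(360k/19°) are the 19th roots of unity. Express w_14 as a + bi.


Angle = 360*14/19 = 265.2632°
a = cos(265.2632°) = -0.0826
b = sin(265.2632°) = -0.9966

-0.0826 - 0.9966i


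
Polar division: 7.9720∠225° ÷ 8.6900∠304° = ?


r = 7.9720 / 8.6900 = 0.9174
theta = 225° - 304° = -79° = 281° (mod 360)

0.9174 cis(281°)


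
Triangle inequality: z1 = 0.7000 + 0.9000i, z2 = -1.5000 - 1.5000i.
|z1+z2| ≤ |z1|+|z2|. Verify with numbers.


|z1| = sqrt(0.7^2 + 0.9^2) = sqrt(1.3) = 1.1402
|z2| = sqrt((-1.5)^2 + (-1.5)^2) = sqrt(4.5) = 2.1213
z1+z2 = -0.8000 - 0.6000i
|z1+z2| = sqrt(1) = 1.0000
|z1|+|z2| = 1.1402 + 2.1213 = 3.2615

|z1+z2| = 1.0000 ≤ |z1|+|z2| = 3.2615 (verified)


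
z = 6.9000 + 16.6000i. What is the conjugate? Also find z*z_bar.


z_bar = 6.9000 - 16.6000i
z*z_bar = 6.9^2 + 16.6^2 = 47.61 + 275.56 = 323.17

z_bar = 6.9000 - 16.6000i, z*z_bar = 323.17


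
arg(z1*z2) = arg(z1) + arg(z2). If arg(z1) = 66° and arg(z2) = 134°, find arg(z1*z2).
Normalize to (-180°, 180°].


arg(z1*z2) = 66° + 134° = 200°
Normalized to (-180°, 180°]: -160°

-160°


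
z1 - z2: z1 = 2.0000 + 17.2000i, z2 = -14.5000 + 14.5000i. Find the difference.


Real: 2 + 14.5 = 16.5
Imag: 17.2 - 14.5 = 2.7

16.5000 + 2.7000i


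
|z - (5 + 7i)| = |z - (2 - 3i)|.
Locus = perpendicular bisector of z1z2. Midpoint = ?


Equal distances means the locus is the perpendicular bisector of z1 and z2.
Midpoint = ((5+2)/2, (7+(-3))/2) = (3.5000, 2.0000)

Perpendicular bisector through (3.5000, 2.0000)


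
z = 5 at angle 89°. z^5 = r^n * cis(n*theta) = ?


r^5 = 5^5 = 3125
n*theta = 5*89° = 445° = 85° (mod 360)
a = 3125*cos(85°) = 272.3617
b = 3125*sin(85°) = 3113.1084

3125 cis(85°) = 272.3617 + 3113.1084i


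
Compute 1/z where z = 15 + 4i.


|z|^2 = 225+16 = 241
1/z = (15 - 4i)/241

1/z = 0.0622 - 0.0166i


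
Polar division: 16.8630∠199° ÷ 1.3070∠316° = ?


r = 16.8630 / 1.3070 = 12.9021
theta = 199° - 316° = -117° = 243° (mod 360)

12.9021 cis(243°)


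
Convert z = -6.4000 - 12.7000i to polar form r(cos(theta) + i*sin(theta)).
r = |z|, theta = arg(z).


r = sqrt(40.96+161.29) = sqrt(202.25) = 14.2215
theta = atan2(-12.7, -6.4) = -116.7452 degrees

r = 14.2215, theta = -116.7452 degrees


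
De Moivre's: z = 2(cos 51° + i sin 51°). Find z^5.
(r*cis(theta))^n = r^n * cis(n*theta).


r^5 = 2^5 = 32
n*theta = 5*51° = 255° = 255° (mod 360)
a = 32*cos(255°) = -8.2822
b = 32*sin(255°) = -30.9096

32 cis(255°) = -8.2822 - 30.9096i


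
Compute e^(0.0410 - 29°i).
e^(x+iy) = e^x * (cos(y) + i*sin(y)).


e^0.0410 = 1.0419
cos(-29°) = 0.8746
sin(-29°) = -0.4848
Real = 1.0419*0.8746 = 0.9112
Imag = 1.0419*(-0.4848) = -0.5051

0.9112 - 0.5051i


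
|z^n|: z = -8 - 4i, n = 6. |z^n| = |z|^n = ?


|z| = sqrt(64+16) = sqrt(80) = 8.9443
|z^6| = |z|^6 = (sqrt(80))^6 = 80^3 = 512000

|z^6| = 512000


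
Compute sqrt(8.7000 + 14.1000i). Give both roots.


|z| = sqrt(75.69+198.81) = 16.5680
sqrt((|z|+a)/2) = sqrt((16.5680+8.7)/2) = sqrt(12.6340) = 3.5544
sqrt((|z|-a)/2) = sqrt((16.5680-8.7)/2) = sqrt(3.9340) = 1.9834

±(3.5544 + 1.9834i) i.e. 3.5544 + 1.9834i and -3.5544 - 1.9834i


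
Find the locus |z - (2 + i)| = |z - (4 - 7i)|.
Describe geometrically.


Equal distances means the locus is the perpendicular bisector of z1 and z2.
Midpoint = ((2+4)/2, (1+(-7))/2) = (3.0000, -3.0000)

Perpendicular bisector through (3.0000, -3.0000)


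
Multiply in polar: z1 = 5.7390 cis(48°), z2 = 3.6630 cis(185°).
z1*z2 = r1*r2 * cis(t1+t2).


r = 5.7390 * 3.6630 = 21.0220
theta = 48° + 185° = 233° = 233° (mod 360)

21.0220 cis(233°)


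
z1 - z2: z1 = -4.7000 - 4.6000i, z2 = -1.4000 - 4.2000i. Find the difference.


Real: -4.7 + 1.4 = -3.3
Imag: -4.6 + 4.2 = -0.4

-3.3000 - 0.4000i


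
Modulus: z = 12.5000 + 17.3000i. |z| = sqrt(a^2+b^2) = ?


|z| = sqrt(12.5^2 + 17.3^2) = sqrt(156.25 + 299.29) = sqrt(455.54) = 21.3434

|z| = 21.3434


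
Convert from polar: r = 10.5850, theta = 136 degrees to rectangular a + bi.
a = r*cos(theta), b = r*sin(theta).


a = 10.5850*cos(136°) = 10.5850*(-0.71934) = -7.6142
b = 10.5850*sin(136°) = 10.5850*0.69466 = 7.3530

-7.6142 + 7.3530i


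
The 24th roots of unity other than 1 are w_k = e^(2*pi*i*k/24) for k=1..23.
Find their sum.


With w = e^(2*pi*i/24), all 24 of the 24th roots of unity w^0 = 1, w, ..., w^(23) sum to 0: 1 + w + ... + w^(23) = (1 - w^24)/(1 - w) = 0 since w^24 = 1, w ≠ 1.
Removing the root 1: w + w^2 + ... + w^(23) = 0 - 1 = -1

Sum = -1


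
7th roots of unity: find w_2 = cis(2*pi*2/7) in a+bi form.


Angle = 360*2/7 = 102.8571°
a = cos(102.8571°) = -0.2225
b = sin(102.8571°) = 0.9749

-0.2225 + 0.9749i


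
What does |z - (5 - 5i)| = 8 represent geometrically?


|z - z0| = r is a circle with center z0 and radius r.
Center = (5, -5), radius = 8

Circle with center (5, -5) and radius 8


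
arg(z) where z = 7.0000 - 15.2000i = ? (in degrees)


Re = 7, Im = -15.2
arg = atan2(-15.2, 7) = -65.2727 degrees

arg(z) = -65.2727 degrees


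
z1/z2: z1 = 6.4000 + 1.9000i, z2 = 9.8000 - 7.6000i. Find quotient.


Conjugate of z2 = 9.8000 + 7.6000i
Numerator: (6.4000 + 1.9000i)(9.8000 + 7.6000i) = 48.2800 + 67.2600i
Denominator: 9.8^2 + (-7.6)^2 = 153.8
Result = (48.2800 + 67.2600i)/153.8

0.3139 + 0.4373i


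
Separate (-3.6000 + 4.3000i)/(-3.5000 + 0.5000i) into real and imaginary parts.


Multiply by conjugate: (-3.6000 + 4.3000i)(-3.5000 - 0.5000i) / ((-3.5)^2 + 0.5^2)
Numerator real = -3.6*(-3.5) + 4.3*0.5 = 14.75
Numerator imag = 4.3*(-3.5) - (-3.6)*0.5 = -13.25
Denominator = 12.5
Re(z) = 14.75/12.5 = 1.1800
Im(z) = -13.25/12.5 = -1.0600

Re(z) = 1.1800, Im(z) = -1.0600


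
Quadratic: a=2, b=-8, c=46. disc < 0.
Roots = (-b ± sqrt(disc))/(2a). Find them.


disc = (-8)^2 - 4*2*46 = 64 - 368 = -304
sqrt(|disc|) = sqrt(304) = 17.4356
Real part = 8/(2*2) = 2.0000
Imag part = 17.4356/(2*2) = 4.3589

2.0000 ± 4.3589i


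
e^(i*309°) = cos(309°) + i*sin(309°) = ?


cos(309°) = 0.6293
sin(309°) = -0.7771

e^(i*309°) = 0.6293 - 0.7771i


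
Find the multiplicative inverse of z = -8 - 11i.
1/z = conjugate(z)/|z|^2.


|z|^2 = 64+121 = 185
1/z = (-8 + 11i)/185

1/z = -0.0432 + 0.0595i


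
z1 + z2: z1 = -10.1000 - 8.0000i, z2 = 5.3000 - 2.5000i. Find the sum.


Real: -10.1 + 5.3 = -4.8
Imag: -8 - 2.5 = -10.5

-4.8000 - 10.5000i


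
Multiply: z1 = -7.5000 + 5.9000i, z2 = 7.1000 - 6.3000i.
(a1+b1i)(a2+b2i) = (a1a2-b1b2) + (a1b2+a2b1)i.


Real = -7.5*7.1 - 5.9*(-6.3) = -53.25 - (-37.17) = -16.08
Imag = -7.5*(-6.3) + 7.1*5.9 = 47.25 + 41.89 = 89.14

-16.0800 + 89.1400i


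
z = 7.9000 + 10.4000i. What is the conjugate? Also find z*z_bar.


z_bar = 7.9000 - 10.4000i
z*z_bar = 7.9^2 + 10.4^2 = 62.41 + 108.16 = 170.57

z_bar = 7.9000 - 10.4000i, z*z_bar = 170.57


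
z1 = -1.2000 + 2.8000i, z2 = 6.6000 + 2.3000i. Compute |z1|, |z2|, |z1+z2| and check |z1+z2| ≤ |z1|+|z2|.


|z1| = sqrt((-1.2)^2 + 2.8^2) = sqrt(9.28) = 3.0463
|z2| = sqrt(6.6^2 + 2.3^2) = sqrt(48.85) = 6.9893
z1+z2 = 5.4000 + 5.1000i
|z1+z2| = sqrt(55.17) = 7.4277
|z1|+|z2| = 3.0463 + 6.9893 = 10.0356

|z1+z2| = 7.4277 ≤ |z1|+|z2| = 10.0356 (verified)


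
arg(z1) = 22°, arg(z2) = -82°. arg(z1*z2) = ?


arg(z1*z2) = 22° - 82° = -60°
Normalized to (-180°, 180°]: -60°

-60°


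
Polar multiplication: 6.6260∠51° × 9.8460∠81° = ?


r = 6.6260 * 9.8460 = 65.2396
theta = 51° + 81° = 132° = 132° (mod 360)

65.2396 cis(132°)


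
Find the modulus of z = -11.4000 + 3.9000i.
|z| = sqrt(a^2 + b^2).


|z| = sqrt((-11.4)^2 + 3.9^2) = sqrt(129.96 + 15.21) = sqrt(145.17) = 12.0487

|z| = 12.0487


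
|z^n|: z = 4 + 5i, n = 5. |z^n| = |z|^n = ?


|z| = sqrt(16+25) = sqrt(41) = 6.4031
|z^5| = |z|^5 = (sqrt(41))^5 = 41^2 * sqrt(41) = 1681*sqrt(41)

|z^5| = 1681*sqrt(41) ≈ 10763.6518


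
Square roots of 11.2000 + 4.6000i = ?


|z| = sqrt(125.44+21.16) = 12.1078
sqrt((|z|+a)/2) = sqrt((12.1078+11.2)/2) = sqrt(11.6539) = 3.4138
sqrt((|z|-a)/2) = sqrt((12.1078-11.2)/2) = sqrt(0.4539) = 0.6737

±(3.4138 + 0.6737i) i.e. 3.4138 + 0.6737i and -3.4138 - 0.6737i


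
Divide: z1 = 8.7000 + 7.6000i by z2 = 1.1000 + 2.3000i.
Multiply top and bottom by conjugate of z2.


Conjugate of z2 = 1.1000 - 2.3000i
Numerator: (8.7000 + 7.6000i)(1.1000 - 2.3000i) = 27.0500 - 11.6500i
Denominator: 1.1^2 + 2.3^2 = 6.5
Result = (27.0500 - 11.6500i)/6.5

4.1615 - 1.7923i


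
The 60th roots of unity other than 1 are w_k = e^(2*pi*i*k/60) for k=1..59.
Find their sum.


With w = e^(2*pi*i/60), all 60 of the 60th roots of unity w^0 = 1, w, ..., w^(59) sum to 0: 1 + w + ... + w^(59) = (1 - w^60)/(1 - w) = 0 since w^60 = 1, w ≠ 1.
Removing the root 1: w + w^2 + ... + w^(59) = 0 - 1 = -1

Sum = -1


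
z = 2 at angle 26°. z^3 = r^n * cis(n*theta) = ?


r^3 = 2^3 = 8
n*theta = 3*26° = 78° = 78° (mod 360)
a = 8*cos(78°) = 1.6633
b = 8*sin(78°) = 7.8252

8 cis(78°) = 1.6633 + 7.8252i


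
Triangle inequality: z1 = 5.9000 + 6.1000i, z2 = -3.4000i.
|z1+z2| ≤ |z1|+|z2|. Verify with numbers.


|z1| = sqrt(5.9^2 + 6.1^2) = sqrt(72.02) = 8.4865
|z2| = sqrt(0^2 + (-3.4)^2) = sqrt(11.56) = 3.4000
z1+z2 = 5.9000 + 2.7000i
|z1+z2| = sqrt(42.1) = 6.4885
|z1|+|z2| = 8.4865 + 3.4000 = 11.8865

|z1+z2| = 6.4885 ≤ |z1|+|z2| = 11.8865 (verified)


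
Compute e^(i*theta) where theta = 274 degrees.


cos(274°) = 0.0698
sin(274°) = -0.9976

e^(i*274°) = 0.0698 - 0.9976i


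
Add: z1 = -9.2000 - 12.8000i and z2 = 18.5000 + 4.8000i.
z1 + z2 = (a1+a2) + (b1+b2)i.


Real: -9.2 + 18.5 = 9.3
Imag: -12.8 + 4.8 = -8

9.3000 - 8.0000i


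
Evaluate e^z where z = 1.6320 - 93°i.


e^1.6320 = 5.1141
cos(-93°) = -0.05234
sin(-93°) = -0.99863
Real = 5.1141*(-0.05234) = -0.2677
Imag = 5.1141*(-0.99863) = -5.1071

-0.2677 - 5.1071i


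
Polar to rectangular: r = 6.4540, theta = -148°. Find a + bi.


a = 6.4540*cos(-148°) = 6.4540*(-0.84805) = -5.4733
b = 6.4540*sin(-148°) = 6.4540*(-0.52992) = -3.4201

-5.4733 - 3.4201i


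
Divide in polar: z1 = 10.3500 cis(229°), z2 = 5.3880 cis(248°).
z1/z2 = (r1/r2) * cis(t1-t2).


r = 10.3500 / 5.3880 = 1.9209
theta = 229° - 248° = -19° = 341° (mod 360)

1.9209 cis(341°)


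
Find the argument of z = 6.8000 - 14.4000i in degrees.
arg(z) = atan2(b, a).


Re = 6.8, Im = -14.4
arg = atan2(-14.4, 6.8) = -64.7223 degrees

arg(z) = -64.7223 degrees


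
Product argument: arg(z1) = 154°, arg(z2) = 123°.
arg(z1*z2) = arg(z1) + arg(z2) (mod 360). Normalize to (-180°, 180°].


arg(z1*z2) = 154° + 123° = 277°
Normalized to (-180°, 180°]: -83°

-83°


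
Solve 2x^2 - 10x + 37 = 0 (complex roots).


disc = (-10)^2 - 4*2*37 = 100 - 296 = -196
sqrt(|disc|) = sqrt(196) = 14.0000
Real part = 10/(2*2) = 2.5000
Imag part = 14.0000/(2*2) = 3.5000

2.5000 ± 3.5000i


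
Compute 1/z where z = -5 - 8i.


|z|^2 = 25+64 = 89
1/z = (-5 + 8i)/89

1/z = -0.0562 + 0.0899i


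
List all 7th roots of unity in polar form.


The 7th roots of unity are cis(360k/7°) for k=0..6
Angle step = 360/7 = 51.4286°
Primitive root: cis(51.4286°)
Primitive root = 0.6235 + 0.7818i

7 roots at angles: 0°, 51.4286°, 102.8571°, 154.2857°, 205.7143°, 257.1429°, 308.5714°


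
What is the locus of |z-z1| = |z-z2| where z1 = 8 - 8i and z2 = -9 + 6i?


Equal distances means the locus is the perpendicular bisector of z1 and z2.
Midpoint = ((8+(-9))/2, (-8+6)/2) = (-0.5000, -1.0000)

Perpendicular bisector through (-0.5000, -1.0000)


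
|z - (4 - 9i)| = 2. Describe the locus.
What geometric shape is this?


|z - z0| = r is a circle with center z0 and radius r.
Center = (4, -9), radius = 2

Circle with center (4, -9) and radius 2


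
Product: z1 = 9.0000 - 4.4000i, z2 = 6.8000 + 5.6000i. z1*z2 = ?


Real = 9*6.8 - (-4.4)*5.6 = 61.2 - (-24.64) = 85.84
Imag = 9*5.6 + 6.8*(-4.4) = 50.4 - (29.92) = 20.48

85.8400 + 20.4800i


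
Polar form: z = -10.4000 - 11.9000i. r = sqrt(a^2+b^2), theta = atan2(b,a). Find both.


r = sqrt(108.16+141.61) = sqrt(249.77) = 15.8041
theta = atan2(-11.9, -10.4) = -131.1518 degrees

r = 15.8041, theta = -131.1518 degrees


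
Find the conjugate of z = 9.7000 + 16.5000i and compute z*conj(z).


z_bar = 9.7000 - 16.5000i
z*z_bar = 9.7^2 + 16.5^2 = 94.09 + 272.25 = 366.34

z_bar = 9.7000 - 16.5000i, z*z_bar = 366.34
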